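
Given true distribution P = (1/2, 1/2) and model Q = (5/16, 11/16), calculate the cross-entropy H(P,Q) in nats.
0.7689 nats

Cross-entropy: H(P,Q) = -Σ p(x) log q(x)

Alternatively: H(P,Q) = H(P) + D_KL(P||Q)
H(P) = 0.6931 nats
D_KL(P||Q) = 0.0758 nats

H(P,Q) = 0.6931 + 0.0758 = 0.7689 nats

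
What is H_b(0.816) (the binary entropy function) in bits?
0.6887 bits

The binary entropy function is:
H(p) = -p log(p) - (1-p) log(1-p)

H(0.816) = -0.816 × log_2(0.816) - 0.184 × log_2(0.184)
H(0.816) = 0.6887 bits

Note: Binary entropy is maximized at p=0.5 (H=1 bit) and minimized at p=0 or p=1 (H=0).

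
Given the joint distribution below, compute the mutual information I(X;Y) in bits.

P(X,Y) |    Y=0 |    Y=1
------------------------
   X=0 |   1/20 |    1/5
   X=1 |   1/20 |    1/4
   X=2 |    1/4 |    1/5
0.1126 bits

Mutual information: I(X;Y) = H(X) + H(Y) - H(X,Y)

Marginals:
P(X) = (1/4, 3/10, 9/20), H(X) = 1.5395 bits
P(Y) = (7/20, 13/20), H(Y) = 0.9341 bits

Joint entropy: H(X,Y) = 2.3610 bits

I(X;Y) = 1.5395 + 0.9341 - 2.3610 = 0.1126 bits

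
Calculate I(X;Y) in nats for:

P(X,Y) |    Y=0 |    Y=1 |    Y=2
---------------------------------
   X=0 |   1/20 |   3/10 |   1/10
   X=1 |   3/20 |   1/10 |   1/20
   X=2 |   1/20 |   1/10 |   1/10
0.0907 nats

Mutual information: I(X;Y) = H(X) + H(Y) - H(X,Y)

Marginals:
P(X) = (9/20, 3/10, 1/4), H(X) = 1.0671 nats
P(Y) = (1/4, 1/2, 1/4), H(Y) = 1.0397 nats

Joint entropy: H(X,Y) = 2.0162 nats

I(X;Y) = 1.0671 + 1.0397 - 2.0162 = 0.0907 nats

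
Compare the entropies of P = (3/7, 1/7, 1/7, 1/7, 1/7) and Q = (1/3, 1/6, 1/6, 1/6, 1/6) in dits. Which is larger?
Q

Computing entropies in dits:
H(P) = 0.6406
H(Q) = 0.6778

Distribution Q has higher entropy.

Intuition: The distribution closer to uniform (more spread out) has higher entropy.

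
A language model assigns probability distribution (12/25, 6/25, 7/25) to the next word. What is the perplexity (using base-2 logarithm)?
2.8612

Perplexity is 2^H (or exp(H) for natural log).

First, H = -Σ p log p = 1.5166 bits
Perplexity = 2^1.5166 = 2.8612

Interpretation: The model's uncertainty is equivalent to choosing uniformly among 2.9 options.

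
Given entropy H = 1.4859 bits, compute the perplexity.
2.8009

Perplexity is 2^H (or exp(H) for natural log).

H = 1.4859 bits
Perplexity = 2^1.4859 = 2.8009

Interpretation: The model's uncertainty is equivalent to choosing uniformly among 2.8 options.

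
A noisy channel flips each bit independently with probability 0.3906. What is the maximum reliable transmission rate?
0.0348 bits

For a binary symmetric channel (BSC) with error probability p:
Capacity C = 1 - H(p) bits per symbol

where H(p) = -p log₂(p) - (1-p) log₂(1-p) is the binary entropy function.

H(0.3906) = 0.9652 bits
C = 1 - 0.9652 = 0.0348 bits per symbol

This means we can reliably transmit up to 0.0348 bits of information per channel use.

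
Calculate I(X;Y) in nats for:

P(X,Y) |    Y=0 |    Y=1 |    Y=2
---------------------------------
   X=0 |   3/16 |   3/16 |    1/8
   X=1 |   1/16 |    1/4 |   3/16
0.0435 nats

Mutual information: I(X;Y) = H(X) + H(Y) - H(X,Y)

Marginals:
P(X) = (1/2, 1/2), H(X) = 0.6931 nats
P(Y) = (1/4, 7/16, 5/16), H(Y) = 1.0717 nats

Joint entropy: H(X,Y) = 1.7214 nats

I(X;Y) = 0.6931 + 1.0717 - 1.7214 = 0.0435 nats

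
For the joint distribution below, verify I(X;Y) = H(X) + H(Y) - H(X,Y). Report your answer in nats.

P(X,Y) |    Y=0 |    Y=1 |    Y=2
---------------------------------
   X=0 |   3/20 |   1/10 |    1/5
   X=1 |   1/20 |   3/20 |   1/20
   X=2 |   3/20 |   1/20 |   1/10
I(X;Y) = 0.0777 nats

Mutual information has multiple equivalent forms:
- I(X;Y) = H(X) - H(X|Y)
- I(X;Y) = H(Y) - H(Y|X)
- I(X;Y) = H(X) + H(Y) - H(X,Y)

Computing all quantities:
H(X) = 1.0671, H(Y) = 1.0961, H(X,Y) = 2.0855
H(X|Y) = 0.9894, H(Y|X) = 1.0184

Verification:
H(X) - H(X|Y) = 1.0671 - 0.9894 = 0.0777
H(Y) - H(Y|X) = 1.0961 - 1.0184 = 0.0777
H(X) + H(Y) - H(X,Y) = 1.0671 + 1.0961 - 2.0855 = 0.0777

All forms give I(X;Y) = 0.0777 nats. ✓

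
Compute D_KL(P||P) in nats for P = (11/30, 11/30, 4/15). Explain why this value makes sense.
0.0000 nats

KL divergence satisfies the Gibbs inequality: D_KL(P||Q) ≥ 0 for all distributions P, Q.

D_KL(P||Q) = Σ p(x) log(p(x)/q(x))
Each term is p(x) × log_e(p(x)/p(x)) = p(x) × log_e(1) = 0, so the sum is 0.
D_KL(P||Q) = 0.0000 nats

When P = Q, the KL divergence is exactly 0, as there is no 'divergence' between identical distributions.

This non-negativity is a fundamental property: relative entropy cannot be negative because it measures how different Q is from P.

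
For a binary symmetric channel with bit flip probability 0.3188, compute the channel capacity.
0.0969 bits

For a binary symmetric channel (BSC) with error probability p:
Capacity C = 1 - H(p) bits per symbol

where H(p) = -p log₂(p) - (1-p) log₂(1-p) is the binary entropy function.

H(0.3188) = 0.9031 bits
C = 1 - 0.9031 = 0.0969 bits per symbol

This means we can reliably transmit up to 0.0969 bits of information per channel use.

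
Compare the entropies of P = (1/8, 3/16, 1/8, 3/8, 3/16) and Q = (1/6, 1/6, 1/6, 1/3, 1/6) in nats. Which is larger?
Q

Computing entropies in nats:
H(P) = 1.5154
H(Q) = 1.5607

Distribution Q has higher entropy.

Intuition: The distribution closer to uniform (more spread out) has higher entropy.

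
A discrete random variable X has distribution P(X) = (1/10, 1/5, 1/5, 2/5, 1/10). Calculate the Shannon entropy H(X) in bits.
2.1219 bits

Shannon entropy is H(X) = -Σ p(x) log p(x).

For P = (1/10, 1/5, 1/5, 2/5, 1/10):
H = -1/10 × log_2(1/10) -1/5 × log_2(1/5) -1/5 × log_2(1/5) -2/5 × log_2(2/5) -1/10 × log_2(1/10)
H = 2.1219 bits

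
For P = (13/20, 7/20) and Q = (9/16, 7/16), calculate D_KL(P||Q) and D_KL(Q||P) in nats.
D_KL(P||Q) = 0.0159, D_KL(Q||P) = 0.0163

KL divergence is not symmetric: D_KL(P||Q) ≠ D_KL(Q||P) in general.

D_KL(P||Q) = 0.0159 nats
D_KL(Q||P) = 0.0163 nats

No, they are not equal!

This asymmetry is why KL divergence is not a true distance metric.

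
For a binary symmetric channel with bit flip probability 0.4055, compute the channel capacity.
0.0259 bits

For a binary symmetric channel (BSC) with error probability p:
Capacity C = 1 - H(p) bits per symbol

where H(p) = -p log₂(p) - (1-p) log₂(1-p) is the binary entropy function.

H(0.4055) = 0.9741 bits
C = 1 - 0.9741 = 0.0259 bits per symbol

This means we can reliably transmit up to 0.0259 bits of information per channel use.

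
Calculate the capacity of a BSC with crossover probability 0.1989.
0.2803 bits

For a binary symmetric channel (BSC) with error probability p:
Capacity C = 1 - H(p) bits per symbol

where H(p) = -p log₂(p) - (1-p) log₂(1-p) is the binary entropy function.

H(0.1989) = 0.7197 bits
C = 1 - 0.7197 = 0.2803 bits per symbol

This means we can reliably transmit up to 0.2803 bits of information per channel use.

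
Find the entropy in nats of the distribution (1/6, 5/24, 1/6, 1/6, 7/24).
1.5820 nats

Shannon entropy is H(X) = -Σ p(x) log p(x).

For P = (1/6, 5/24, 1/6, 1/6, 7/24):
H = -1/6 × log_e(1/6) -5/24 × log_e(5/24) -1/6 × log_e(1/6) -1/6 × log_e(1/6) -7/24 × log_e(7/24)
H = 1.5820 nats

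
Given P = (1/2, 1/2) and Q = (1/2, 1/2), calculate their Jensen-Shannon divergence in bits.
0.0000 bits

Jensen-Shannon divergence is:
JSD(P||Q) = 0.5 × D_KL(P||M) + 0.5 × D_KL(Q||M)
where M = 0.5 × (P + Q) is the mixture distribution.

M = 0.5 × (1/2, 1/2) + 0.5 × (1/2, 1/2) = (1/2, 1/2)

D_KL(P||M) = 0.0000 bits
D_KL(Q||M) = 0.0000 bits

JSD(P||Q) = 0.5 × 0.0000 + 0.5 × 0.0000 = 0.0000 bits

Unlike KL divergence, JSD is symmetric and bounded: 0 ≤ JSD ≤ log(2).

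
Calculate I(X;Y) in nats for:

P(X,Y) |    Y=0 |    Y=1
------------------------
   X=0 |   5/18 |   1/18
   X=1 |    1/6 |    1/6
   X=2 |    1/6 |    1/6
0.0560 nats

Mutual information: I(X;Y) = H(X) + H(Y) - H(X,Y)

Marginals:
P(X) = (1/3, 1/3, 1/3), H(X) = 1.0986 nats
P(Y) = (11/18, 7/18), H(Y) = 0.6682 nats

Joint entropy: H(X,Y) = 1.7109 nats

I(X;Y) = 1.0986 + 0.6682 - 1.7109 = 0.0560 nats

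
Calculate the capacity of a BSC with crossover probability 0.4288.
0.0147 bits

For a binary symmetric channel (BSC) with error probability p:
Capacity C = 1 - H(p) bits per symbol

where H(p) = -p log₂(p) - (1-p) log₂(1-p) is the binary entropy function.

H(0.4288) = 0.9853 bits
C = 1 - 0.9853 = 0.0147 bits per symbol

This means we can reliably transmit up to 0.0147 bits of information per channel use.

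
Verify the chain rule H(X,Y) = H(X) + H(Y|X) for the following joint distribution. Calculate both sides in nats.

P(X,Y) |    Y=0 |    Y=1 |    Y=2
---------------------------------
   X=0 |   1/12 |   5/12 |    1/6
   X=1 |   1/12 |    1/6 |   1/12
H(X,Y) = 1.5833, H(X) = 0.6365, H(Y|X) = 0.9467 (all in nats)

Chain rule: H(X,Y) = H(X) + H(Y|X)

Left side — joint entropy directly:
H(X,Y) = -Σ p(x,y) log p(x,y) = 1.5833 nats

Right side — compute H(Y|X) from the conditional distributions:
P(X) = (2/3, 1/3), so H(X) = 0.6365 nats
H(Y|X) = Σ_x P(X=x) · H(Y|X=x):
  P(Y|X=0) = (1/8, 5/8, 1/4), H(Y|X=0) = 0.9003, weight P(X=0) = 2/3
  P(Y|X=1) = (1/4, 1/2, 1/4), H(Y|X=1) = 1.0397, weight P(X=1) = 1/3
H(Y|X) = 0.9467 nats

H(X) + H(Y|X) = 0.6365 + 0.9467 = 1.5833 nats

Both sides equal 1.5833 nats. ✓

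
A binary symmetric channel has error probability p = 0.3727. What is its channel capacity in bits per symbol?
0.0473 bits

For a binary symmetric channel (BSC) with error probability p:
Capacity C = 1 - H(p) bits per symbol

where H(p) = -p log₂(p) - (1-p) log₂(1-p) is the binary entropy function.

H(0.3727) = 0.9527 bits
C = 1 - 0.9527 = 0.0473 bits per symbol

This means we can reliably transmit up to 0.0473 bits of information per channel use.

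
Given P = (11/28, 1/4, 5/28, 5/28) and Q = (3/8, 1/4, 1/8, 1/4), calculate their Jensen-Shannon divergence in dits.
0.0024 dits

Jensen-Shannon divergence is:
JSD(P||Q) = 0.5 × D_KL(P||M) + 0.5 × D_KL(Q||M)
where M = 0.5 × (P + Q) is the mixture distribution.

M = 0.5 × (11/28, 1/4, 5/28, 5/28) + 0.5 × (3/8, 1/4, 1/8, 1/4) = (0.383929, 1/4, 0.151786, 3/14)

D_KL(P||M) = 0.0024 dits
D_KL(Q||M) = 0.0024 dits

JSD(P||Q) = 0.5 × 0.0024 + 0.5 × 0.0024 = 0.0024 dits

Unlike KL divergence, JSD is symmetric and bounded: 0 ≤ JSD ≤ log(2).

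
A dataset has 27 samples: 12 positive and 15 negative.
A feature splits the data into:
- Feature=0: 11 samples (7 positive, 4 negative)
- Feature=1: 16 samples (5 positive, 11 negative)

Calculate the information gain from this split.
0.0748 bits

Information Gain = H(Y) - H(Y|Feature)

Before split:
P(positive) = 12/27 = 0.4444
H(Y) = 0.9911 bits

After split:
Feature=0: H = 0.9457 bits (weight = 11/27)
Feature=1: H = 0.8960 bits (weight = 16/27)
H(Y|Feature) = (11/27)×0.9457 + (16/27)×0.8960 = 0.9163 bits

Information Gain = 0.9911 - 0.9163 = 0.0748 bits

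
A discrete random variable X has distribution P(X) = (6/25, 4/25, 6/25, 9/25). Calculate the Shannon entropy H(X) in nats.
1.3460 nats

Shannon entropy is H(X) = -Σ p(x) log p(x).

For P = (6/25, 4/25, 6/25, 9/25):
H = -6/25 × log_e(6/25) -4/25 × log_e(4/25) -6/25 × log_e(6/25) -9/25 × log_e(9/25)
H = 1.3460 nats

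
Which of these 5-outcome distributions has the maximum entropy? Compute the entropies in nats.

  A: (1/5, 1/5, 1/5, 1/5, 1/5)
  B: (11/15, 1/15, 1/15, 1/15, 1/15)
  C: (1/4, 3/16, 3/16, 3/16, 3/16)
A

For a discrete distribution over n outcomes, entropy is maximized by the uniform distribution.

Computing entropies:
H(A) = 1.6094 nats
H(B) = 0.9496 nats
H(C) = 1.6021 nats

The uniform distribution (where all probabilities equal 1/5) achieves the maximum entropy of log_e(5) = 1.6094 nats.

Distribution A has the highest entropy.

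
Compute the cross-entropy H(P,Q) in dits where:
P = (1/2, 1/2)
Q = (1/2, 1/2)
0.3010 dits

Cross-entropy: H(P,Q) = -Σ p(x) log q(x)

Alternatively: H(P,Q) = H(P) + D_KL(P||Q)
H(P) = 0.3010 dits
D_KL(P||Q) = 0.0000 dits

H(P,Q) = 0.3010 + 0.0000 = 0.3010 dits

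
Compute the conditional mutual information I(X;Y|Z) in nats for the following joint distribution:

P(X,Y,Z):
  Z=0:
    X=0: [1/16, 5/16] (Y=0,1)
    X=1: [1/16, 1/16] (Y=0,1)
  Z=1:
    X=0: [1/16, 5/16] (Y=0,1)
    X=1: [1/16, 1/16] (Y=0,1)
0.0511 nats

Conditional mutual information: I(X;Y|Z) = H(X|Z) + H(Y|Z) - H(X,Y|Z)

H(Z) = 0.6931
H(X,Z) = 1.2555 → H(X|Z) = 0.5623
H(Y,Z) = 1.2555 → H(Y|Z) = 0.5623
H(X,Y,Z) = 1.7667 → H(X,Y|Z) = 1.0735

I(X;Y|Z) = 0.5623 + 0.5623 - 1.0735 = 0.0511 nats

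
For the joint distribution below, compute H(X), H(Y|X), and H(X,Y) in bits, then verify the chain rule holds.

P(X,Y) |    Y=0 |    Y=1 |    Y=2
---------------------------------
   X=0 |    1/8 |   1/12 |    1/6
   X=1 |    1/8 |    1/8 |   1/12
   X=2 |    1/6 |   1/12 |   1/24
H(X,Y) = 3.0739, H(X) = 1.5774, H(Y|X) = 1.4965 (all in bits)

Chain rule: H(X,Y) = H(X) + H(Y|X)

Left side — joint entropy directly:
H(X,Y) = -Σ p(x,y) log p(x,y) = 3.0739 bits

Right side — compute H(Y|X) from the conditional distributions:
P(X) = (3/8, 1/3, 7/24), so H(X) = 1.5774 bits
H(Y|X) = Σ_x P(X=x) · H(Y|X=x):
  P(Y|X=0) = (1/3, 2/9, 4/9), H(Y|X=0) = 1.5305, weight P(X=0) = 3/8
  P(Y|X=1) = (3/8, 3/8, 1/4), H(Y|X=1) = 1.5613, weight P(X=1) = 1/3
  P(Y|X=2) = (4/7, 2/7, 1/7), H(Y|X=2) = 1.3788, weight P(X=2) = 7/24
H(Y|X) = 1.4965 bits

H(X) + H(Y|X) = 1.5774 + 1.4965 = 3.0739 bits

Both sides equal 3.0739 bits. ✓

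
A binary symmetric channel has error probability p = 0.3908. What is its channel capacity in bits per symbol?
0.0347 bits

For a binary symmetric channel (BSC) with error probability p:
Capacity C = 1 - H(p) bits per symbol

where H(p) = -p log₂(p) - (1-p) log₂(1-p) is the binary entropy function.

H(0.3908) = 0.9653 bits
C = 1 - 0.9653 = 0.0347 bits per symbol

This means we can reliably transmit up to 0.0347 bits of information per channel use.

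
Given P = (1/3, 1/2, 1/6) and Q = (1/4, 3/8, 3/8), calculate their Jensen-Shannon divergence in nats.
0.0280 nats

Jensen-Shannon divergence is:
JSD(P||Q) = 0.5 × D_KL(P||M) + 0.5 × D_KL(Q||M)
where M = 0.5 × (P + Q) is the mixture distribution.

M = 0.5 × (1/3, 1/2, 1/6) + 0.5 × (1/4, 3/8, 3/8) = (7/24, 7/16, 0.270833)

D_KL(P||M) = 0.0304 nats
D_KL(Q||M) = 0.0257 nats

JSD(P||Q) = 0.5 × 0.0304 + 0.5 × 0.0257 = 0.0280 nats

Unlike KL divergence, JSD is symmetric and bounded: 0 ≤ JSD ≤ log(2).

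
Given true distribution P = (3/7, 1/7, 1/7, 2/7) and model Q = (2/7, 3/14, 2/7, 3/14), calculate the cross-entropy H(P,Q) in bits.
1.9852 bits

Cross-entropy: H(P,Q) = -Σ p(x) log q(x)

Alternatively: H(P,Q) = H(P) + D_KL(P||Q)
H(P) = 1.8424 bits
D_KL(P||Q) = 0.1429 bits

H(P,Q) = 1.8424 + 0.1429 = 1.9852 bits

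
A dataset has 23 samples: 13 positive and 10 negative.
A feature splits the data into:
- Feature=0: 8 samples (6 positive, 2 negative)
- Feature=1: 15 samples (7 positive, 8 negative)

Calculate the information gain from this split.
0.0554 bits

Information Gain = H(Y) - H(Y|Feature)

Before split:
P(positive) = 13/23 = 0.5652
H(Y) = 0.9877 bits

After split:
Feature=0: H = 0.8113 bits (weight = 8/23)
Feature=1: H = 0.9968 bits (weight = 15/23)
H(Y|Feature) = (8/23)×0.8113 + (15/23)×0.9968 = 0.9323 bits

Information Gain = 0.9877 - 0.9323 = 0.0554 bits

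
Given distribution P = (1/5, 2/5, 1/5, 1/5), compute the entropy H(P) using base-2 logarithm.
1.9219 bits

Shannon entropy is H(X) = -Σ p(x) log p(x).

For P = (1/5, 2/5, 1/5, 1/5):
H = -1/5 × log_2(1/5) -2/5 × log_2(2/5) -1/5 × log_2(1/5) -1/5 × log_2(1/5)
H = 1.9219 bits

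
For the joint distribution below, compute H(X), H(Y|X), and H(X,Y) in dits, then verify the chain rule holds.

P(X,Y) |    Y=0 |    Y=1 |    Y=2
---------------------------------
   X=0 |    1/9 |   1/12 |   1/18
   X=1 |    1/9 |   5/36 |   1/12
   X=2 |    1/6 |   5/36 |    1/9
H(X,Y) = 0.9355, H(X) = 0.4680, H(Y|X) = 0.4675 (all in dits)

Chain rule: H(X,Y) = H(X) + H(Y|X)

Left side — joint entropy directly:
H(X,Y) = -Σ p(x,y) log p(x,y) = 0.9355 dits

Right side — compute H(Y|X) from the conditional distributions:
P(X) = (1/4, 1/3, 5/12), so H(X) = 0.4680 dits
H(Y|X) = Σ_x P(X=x) · H(Y|X=x):
  P(Y|X=0) = (4/9, 1/3, 2/9), H(Y|X=0) = 0.4607, weight P(X=0) = 1/4
  P(Y|X=1) = (1/3, 5/12, 1/4), H(Y|X=1) = 0.4680, weight P(X=1) = 1/3
  P(Y|X=2) = (2/5, 1/3, 4/15), H(Y|X=2) = 0.4713, weight P(X=2) = 5/12
H(Y|X) = 0.4675 dits

H(X) + H(Y|X) = 0.4680 + 0.4675 = 0.9355 dits

Both sides equal 0.9355 dits. ✓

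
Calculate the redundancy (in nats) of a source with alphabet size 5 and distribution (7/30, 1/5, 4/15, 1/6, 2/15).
0.0282 nats

Redundancy measures how far a source is from maximum entropy:
R = H_max - H(X)

Maximum entropy for 5 symbols: H_max = log_e(5) = 1.6094 nats
Actual entropy: H(X) = 1.5812 nats
Redundancy: R = 1.6094 - 1.5812 = 0.0282 nats

This redundancy represents potential for compression: the source could be compressed by 0.0282 nats per symbol.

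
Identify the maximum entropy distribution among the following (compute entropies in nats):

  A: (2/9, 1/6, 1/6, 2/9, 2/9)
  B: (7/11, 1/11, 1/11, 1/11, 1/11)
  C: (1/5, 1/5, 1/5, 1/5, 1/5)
C

For a discrete distribution over n outcomes, entropy is maximized by the uniform distribution.

Computing entropies:
H(A) = 1.6000 nats
H(B) = 1.1596 nats
H(C) = 1.6094 nats

The uniform distribution (where all probabilities equal 1/5) achieves the maximum entropy of log_e(5) = 1.6094 nats.

Distribution C has the highest entropy.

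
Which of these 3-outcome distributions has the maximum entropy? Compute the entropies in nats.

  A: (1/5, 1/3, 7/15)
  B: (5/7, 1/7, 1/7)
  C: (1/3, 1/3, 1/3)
C

For a discrete distribution over n outcomes, entropy is maximized by the uniform distribution.

Computing entropies:
H(A) = 1.0438 nats
H(B) = 0.7963 nats
H(C) = 1.0986 nats

The uniform distribution (where all probabilities equal 1/3) achieves the maximum entropy of log_e(3) = 1.0986 nats.

Distribution C has the highest entropy.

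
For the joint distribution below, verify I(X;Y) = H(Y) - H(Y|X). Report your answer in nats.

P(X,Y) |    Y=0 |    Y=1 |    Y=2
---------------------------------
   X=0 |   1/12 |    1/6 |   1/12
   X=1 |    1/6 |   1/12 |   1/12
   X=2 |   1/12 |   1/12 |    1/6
I(X;Y) = 0.0589 nats

Mutual information has multiple equivalent forms:
- I(X;Y) = H(X) - H(X|Y)
- I(X;Y) = H(Y) - H(Y|X)
- I(X;Y) = H(X) + H(Y) - H(X,Y)

Computing all quantities:
H(X) = 1.0986, H(Y) = 1.0986, H(X,Y) = 2.1383
H(X|Y) = 1.0397, H(Y|X) = 1.0397

Verification:
H(X) - H(X|Y) = 1.0986 - 1.0397 = 0.0589
H(Y) - H(Y|X) = 1.0986 - 1.0397 = 0.0589
H(X) + H(Y) - H(X,Y) = 1.0986 + 1.0986 - 2.1383 = 0.0589

All forms give I(X;Y) = 0.0589 nats. ✓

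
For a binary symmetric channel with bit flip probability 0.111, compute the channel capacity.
0.4971 bits

For a binary symmetric channel (BSC) with error probability p:
Capacity C = 1 - H(p) bits per symbol

where H(p) = -p log₂(p) - (1-p) log₂(1-p) is the binary entropy function.

H(0.111) = 0.5029 bits
C = 1 - 0.5029 = 0.4971 bits per symbol

This means we can reliably transmit up to 0.4971 bits of information per channel use.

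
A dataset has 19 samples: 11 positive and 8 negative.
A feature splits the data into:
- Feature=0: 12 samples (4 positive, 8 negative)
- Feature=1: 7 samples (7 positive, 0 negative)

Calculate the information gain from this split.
0.4020 bits

Information Gain = H(Y) - H(Y|Feature)

Before split:
P(positive) = 11/19 = 0.5789
H(Y) = 0.9819 bits

After split:
Feature=0: H = 0.9183 bits (weight = 12/19)
Feature=1: H = 0.0000 bits (weight = 7/19)
H(Y|Feature) = (12/19)×0.9183 + (7/19)×0.0000 = 0.5800 bits

Information Gain = 0.9819 - 0.5800 = 0.4020 bits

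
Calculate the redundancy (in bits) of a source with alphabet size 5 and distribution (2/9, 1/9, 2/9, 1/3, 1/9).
0.1248 bits

Redundancy measures how far a source is from maximum entropy:
R = H_max - H(X)

Maximum entropy for 5 symbols: H_max = log_2(5) = 2.3219 bits
Actual entropy: H(X) = 2.1972 bits
Redundancy: R = 2.3219 - 2.1972 = 0.1248 bits

This redundancy represents potential for compression: the source could be compressed by 0.1248 bits per symbol.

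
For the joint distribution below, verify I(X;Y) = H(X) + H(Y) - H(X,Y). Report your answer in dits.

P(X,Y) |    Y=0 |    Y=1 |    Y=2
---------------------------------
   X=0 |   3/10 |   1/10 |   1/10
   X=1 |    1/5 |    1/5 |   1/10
I(X;Y) = 0.0118 dits

Mutual information has multiple equivalent forms:
- I(X;Y) = H(X) - H(X|Y)
- I(X;Y) = H(Y) - H(Y|X)
- I(X;Y) = H(X) + H(Y) - H(X,Y)

Computing all quantities:
H(X) = 0.3010, H(Y) = 0.4472, H(X,Y) = 0.7365
H(X|Y) = 0.2893, H(Y|X) = 0.4354

Verification:
H(X) - H(X|Y) = 0.3010 - 0.2893 = 0.0118
H(Y) - H(Y|X) = 0.4472 - 0.4354 = 0.0118
H(X) + H(Y) - H(X,Y) = 0.3010 + 0.4472 - 0.7365 = 0.0118

All forms give I(X;Y) = 0.0118 dits. ✓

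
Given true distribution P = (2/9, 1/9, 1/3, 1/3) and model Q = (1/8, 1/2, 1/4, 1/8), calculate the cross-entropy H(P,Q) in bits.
2.4444 bits

Cross-entropy: H(P,Q) = -Σ p(x) log q(x)

Alternatively: H(P,Q) = H(P) + D_KL(P||Q)
H(P) = 1.8911 bits
D_KL(P||Q) = 0.5534 bits

H(P,Q) = 1.8911 + 0.5534 = 2.4444 bits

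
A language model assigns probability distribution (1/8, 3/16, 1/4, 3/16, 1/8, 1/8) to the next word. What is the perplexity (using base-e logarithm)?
5.7783

Perplexity is e^H (or exp(H) for natural log).

First, H = -Σ p log p = 1.7541 nats
Perplexity = e^1.7541 = 5.7783

Interpretation: The model's uncertainty is equivalent to choosing uniformly among 5.8 options.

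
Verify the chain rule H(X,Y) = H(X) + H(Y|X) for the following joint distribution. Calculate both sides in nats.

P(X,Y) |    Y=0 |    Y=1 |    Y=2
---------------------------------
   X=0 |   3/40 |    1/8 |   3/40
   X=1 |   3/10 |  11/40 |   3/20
H(X,Y) = 1.6493, H(X) = 0.5882, H(Y|X) = 1.0611 (all in nats)

Chain rule: H(X,Y) = H(X) + H(Y|X)

Left side — joint entropy directly:
H(X,Y) = -Σ p(x,y) log p(x,y) = 1.6493 nats

Right side — compute H(Y|X) from the conditional distributions:
P(X) = (11/40, 29/40), so H(X) = 0.5882 nats
H(Y|X) = Σ_x P(X=x) · H(Y|X=x):
  P(Y|X=0) = (3/11, 5/11, 3/11), H(Y|X=0) = 1.0671, weight P(X=0) = 11/40
  P(Y|X=1) = (12/29, 11/29, 6/29), H(Y|X=1) = 1.0588, weight P(X=1) = 29/40
H(Y|X) = 1.0611 nats

H(X) + H(Y|X) = 0.5882 + 1.0611 = 1.6493 nats

Both sides equal 1.6493 nats. ✓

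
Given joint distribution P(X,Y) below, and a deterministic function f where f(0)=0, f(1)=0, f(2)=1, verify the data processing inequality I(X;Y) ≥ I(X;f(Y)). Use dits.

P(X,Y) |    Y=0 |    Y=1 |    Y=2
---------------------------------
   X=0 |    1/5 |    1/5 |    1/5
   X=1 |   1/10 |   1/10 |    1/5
I(X;Y) = 0.0060, I(X;f(Y)) = 0.0060, inequality holds: 0.0060 ≥ 0.0060

Data Processing Inequality: For any Markov chain X → Y → Z, we have I(X;Y) ≥ I(X;Z).

Here Z = f(Y) is a deterministic function of Y, forming X → Y → Z.

Original I(X;Y) = 0.0060 dits

After applying f:
P(X,Z) where Z=f(Y):
- P(X,Z=0) = P(X,Y=0) + P(X,Y=1)
- P(X,Z=1) = P(X,Y=2)

I(X;Z) = I(X;f(Y)) = 0.0060 dits

Verification: 0.0060 ≥ 0.0060 ✓

Information cannot be created by processing; the function f can only lose information about X.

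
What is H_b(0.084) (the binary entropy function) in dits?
0.1253 dits

The binary entropy function is:
H(p) = -p log(p) - (1-p) log(1-p)

H(0.084) = -0.084 × log_10(0.084) - 0.916 × log_10(0.916)
H(0.084) = 0.1253 dits

Note: Binary entropy is maximized at p=0.5 (H=1 bit) and minimized at p=0 or p=1 (H=0).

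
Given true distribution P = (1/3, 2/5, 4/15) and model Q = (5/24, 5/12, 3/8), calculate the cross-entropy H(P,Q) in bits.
1.6369 bits

Cross-entropy: H(P,Q) = -Σ p(x) log q(x)

Alternatively: H(P,Q) = H(P) + D_KL(P||Q)
H(P) = 1.5656 bits
D_KL(P||Q) = 0.0713 bits

H(P,Q) = 1.5656 + 0.0713 = 1.6369 bits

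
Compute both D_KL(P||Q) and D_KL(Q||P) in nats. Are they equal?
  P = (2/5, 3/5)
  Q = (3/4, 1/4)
D_KL(P||Q) = 0.2738, D_KL(Q||P) = 0.2526

KL divergence is not symmetric: D_KL(P||Q) ≠ D_KL(Q||P) in general.

D_KL(P||Q) = 0.2738 nats
D_KL(Q||P) = 0.2526 nats

No, they are not equal!

This asymmetry is why KL divergence is not a true distance metric.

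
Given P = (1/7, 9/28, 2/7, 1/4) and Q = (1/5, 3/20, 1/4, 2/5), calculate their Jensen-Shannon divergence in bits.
0.0399 bits

Jensen-Shannon divergence is:
JSD(P||Q) = 0.5 × D_KL(P||M) + 0.5 × D_KL(Q||M)
where M = 0.5 × (P + Q) is the mixture distribution.

M = 0.5 × (1/7, 9/28, 2/7, 1/4) + 0.5 × (1/5, 3/20, 1/4, 2/5) = (6/35, 0.235714, 0.267857, 13/40)

D_KL(P||M) = 0.0382 bits
D_KL(Q||M) = 0.0416 bits

JSD(P||Q) = 0.5 × 0.0382 + 0.5 × 0.0416 = 0.0399 bits

Unlike KL divergence, JSD is symmetric and bounded: 0 ≤ JSD ≤ log(2).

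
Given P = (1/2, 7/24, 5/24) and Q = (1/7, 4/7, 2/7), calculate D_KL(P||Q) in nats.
0.3644 nats

KL divergence: D_KL(P||Q) = Σ p(x) log(p(x)/q(x))

Computing term by term:
  x=0: 1/2 × log_e[(1/2)/(1/7)] = 1/2 × 1.2528 = 0.6264
  x=1: 7/24 × log_e[(7/24)/(4/7)] = 7/24 × -0.6725 = -0.1962
  x=2: 5/24 × log_e[(5/24)/(2/7)] = 5/24 × -0.3159 = -0.0658

D_KL(P||Q) = 0.3644 nats

Note: KL divergence is always non-negative and equals 0 iff P = Q.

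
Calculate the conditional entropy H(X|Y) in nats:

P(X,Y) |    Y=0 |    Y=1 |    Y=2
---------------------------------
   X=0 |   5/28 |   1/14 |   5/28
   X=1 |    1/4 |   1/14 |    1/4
0.6812 nats

Using the chain rule: H(X|Y) = H(X,Y) - H(Y)

First, compute H(X,Y) = 1.6854 nats

Marginal P(Y) = (3/7, 1/7, 3/7)
H(Y) = 1.0042 nats

H(X|Y) = H(X,Y) - H(Y) = 1.6854 - 1.0042 = 0.6812 nats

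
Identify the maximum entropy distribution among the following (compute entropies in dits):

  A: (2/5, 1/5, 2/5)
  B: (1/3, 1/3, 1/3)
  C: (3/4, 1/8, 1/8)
B

For a discrete distribution over n outcomes, entropy is maximized by the uniform distribution.

Computing entropies:
H(A) = 0.4581 dits
H(B) = 0.4771 dits
H(C) = 0.3195 dits

The uniform distribution (where all probabilities equal 1/3) achieves the maximum entropy of log_10(3) = 0.4771 dits.

Distribution B has the highest entropy.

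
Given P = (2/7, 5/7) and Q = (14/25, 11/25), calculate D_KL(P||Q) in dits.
0.0668 dits

KL divergence: D_KL(P||Q) = Σ p(x) log(p(x)/q(x))

Computing term by term:
  x=0: 2/7 × log_10[(2/7)/(14/25)] = 2/7 × -0.2923 = -0.0835
  x=1: 5/7 × log_10[(5/7)/(11/25)] = 5/7 × 0.2104 = 0.1503

D_KL(P||Q) = 0.0668 dits

Note: KL divergence is always non-negative and equals 0 iff P = Q.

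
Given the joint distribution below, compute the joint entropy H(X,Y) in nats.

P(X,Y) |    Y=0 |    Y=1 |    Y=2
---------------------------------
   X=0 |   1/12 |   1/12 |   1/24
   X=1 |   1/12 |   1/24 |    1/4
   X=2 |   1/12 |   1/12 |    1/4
1.9934 nats

Joint entropy is H(X,Y) = -Σ_{x,y} p(x,y) log p(x,y).

Summing over all non-zero entries:
H(X,Y) = -[1/12·log_e(1/12) + 1/12·log_e(1/12) + 1/24·log_e(1/24) + 1/12·log_e(1/12) + 1/24·log_e(1/24) + 1/4·log_e(1/4) + 1/12·log_e(1/12) + 1/12·log_e(1/12) + 1/4·log_e(1/4)]
H(X,Y) = 1.9934 nats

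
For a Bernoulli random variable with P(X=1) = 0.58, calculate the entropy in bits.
0.9815 bits

The binary entropy function is:
H(p) = -p log(p) - (1-p) log(1-p)

H(0.58) = -0.58 × log_2(0.58) - 0.42 × log_2(0.42)
H(0.58) = 0.9815 bits

Note: Binary entropy is maximized at p=0.5 (H=1 bit) and minimized at p=0 or p=1 (H=0).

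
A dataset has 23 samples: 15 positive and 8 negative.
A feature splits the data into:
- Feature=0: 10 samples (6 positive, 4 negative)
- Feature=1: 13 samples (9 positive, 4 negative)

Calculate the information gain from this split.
0.0066 bits

Information Gain = H(Y) - H(Y|Feature)

Before split:
P(positive) = 15/23 = 0.6522
H(Y) = 0.9321 bits

After split:
Feature=0: H = 0.9710 bits (weight = 10/23)
Feature=1: H = 0.8905 bits (weight = 13/23)
H(Y|Feature) = (10/23)×0.9710 + (13/23)×0.8905 = 0.9255 bits

Information Gain = 0.9321 - 0.9255 = 0.0066 bits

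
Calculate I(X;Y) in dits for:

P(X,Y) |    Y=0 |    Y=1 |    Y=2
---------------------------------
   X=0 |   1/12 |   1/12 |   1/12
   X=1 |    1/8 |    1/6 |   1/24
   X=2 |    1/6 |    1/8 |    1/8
0.0126 dits

Mutual information: I(X;Y) = H(X) + H(Y) - H(X,Y)

Marginals:
P(X) = (1/4, 1/3, 5/12), H(X) = 0.4680 dits
P(Y) = (3/8, 3/8, 1/4), H(Y) = 0.4700 dits

Joint entropy: H(X,Y) = 0.9253 dits

I(X;Y) = 0.4680 + 0.4700 - 0.9253 = 0.0126 dits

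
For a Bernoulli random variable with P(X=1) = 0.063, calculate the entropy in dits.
0.1021 dits

The binary entropy function is:
H(p) = -p log(p) - (1-p) log(1-p)

H(0.063) = -0.063 × log_10(0.063) - 0.937 × log_10(0.937)
H(0.063) = 0.1021 dits

Note: Binary entropy is maximized at p=0.5 (H=1 bit) and minimized at p=0 or p=1 (H=0).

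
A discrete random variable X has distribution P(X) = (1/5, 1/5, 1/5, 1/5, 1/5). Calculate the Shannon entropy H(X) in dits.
0.6990 dits

Shannon entropy is H(X) = -Σ p(x) log p(x).

For P = (1/5, 1/5, 1/5, 1/5, 1/5):
H = -1/5 × log_10(1/5) -1/5 × log_10(1/5) -1/5 × log_10(1/5) -1/5 × log_10(1/5) -1/5 × log_10(1/5)
H = 0.6990 dits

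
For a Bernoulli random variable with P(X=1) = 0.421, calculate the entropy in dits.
0.2956 dits

The binary entropy function is:
H(p) = -p log(p) - (1-p) log(1-p)

H(0.421) = -0.421 × log_10(0.421) - 0.579 × log_10(0.579)
H(0.421) = 0.2956 dits

Note: Binary entropy is maximized at p=0.5 (H=1 bit) and minimized at p=0 or p=1 (H=0).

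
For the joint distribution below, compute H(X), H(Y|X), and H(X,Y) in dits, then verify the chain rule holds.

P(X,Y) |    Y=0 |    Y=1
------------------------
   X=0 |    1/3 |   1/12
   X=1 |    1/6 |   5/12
H(X,Y) = 0.5371, H(X) = 0.2950, H(Y|X) = 0.2421 (all in dits)

Chain rule: H(X,Y) = H(X) + H(Y|X)

Left side — joint entropy directly:
H(X,Y) = -Σ p(x,y) log p(x,y) = 0.5371 dits

Right side — compute H(Y|X) from the conditional distributions:
P(X) = (5/12, 7/12), so H(X) = 0.2950 dits
H(Y|X) = Σ_x P(X=x) · H(Y|X=x):
  P(Y|X=0) = (4/5, 1/5), H(Y|X=0) = 0.2173, weight P(X=0) = 5/12
  P(Y|X=1) = (2/7, 5/7), H(Y|X=1) = 0.2598, weight P(X=1) = 7/12
H(Y|X) = 0.2421 dits

H(X) + H(Y|X) = 0.2950 + 0.2421 = 0.5371 dits

Both sides equal 0.5371 dits. ✓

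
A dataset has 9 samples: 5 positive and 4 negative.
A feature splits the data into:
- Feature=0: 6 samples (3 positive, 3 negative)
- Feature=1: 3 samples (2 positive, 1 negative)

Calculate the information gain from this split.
0.0183 bits

Information Gain = H(Y) - H(Y|Feature)

Before split:
P(positive) = 5/9 = 0.5556
H(Y) = 0.9911 bits

After split:
Feature=0: H = 1.0000 bits (weight = 6/9)
Feature=1: H = 0.9183 bits (weight = 3/9)
H(Y|Feature) = (6/9)×1.0000 + (3/9)×0.9183 = 0.9728 bits

Information Gain = 0.9911 - 0.9728 = 0.0183 bits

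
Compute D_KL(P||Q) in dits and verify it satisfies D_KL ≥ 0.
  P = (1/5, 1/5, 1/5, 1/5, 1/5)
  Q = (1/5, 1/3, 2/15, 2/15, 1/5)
0.0261 dits

KL divergence satisfies the Gibbs inequality: D_KL(P||Q) ≥ 0 for all distributions P, Q.

D_KL(P||Q) = Σ p(x) log(p(x)/q(x))
Term by term:
  x=0: 1/5 × log_10[(1/5)/(1/5)] = 0.0000
  x=1: 1/5 × log_10[(1/5)/(1/3)] = -0.0444
  x=2: 1/5 × log_10[(1/5)/(2/15)] = 0.0352
  x=3: 1/5 × log_10[(1/5)/(2/15)] = 0.0352
  x=4: 1/5 × log_10[(1/5)/(1/5)] = 0.0000
D_KL(P||Q) = 0.0261 dits

D_KL(P||Q) = 0.0261 ≥ 0 ✓

This non-negativity is a fundamental property: relative entropy cannot be negative because it measures how different Q is from P.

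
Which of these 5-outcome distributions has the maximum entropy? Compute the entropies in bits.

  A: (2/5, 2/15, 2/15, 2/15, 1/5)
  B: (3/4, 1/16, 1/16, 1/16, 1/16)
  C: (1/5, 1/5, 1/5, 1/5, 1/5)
C

For a discrete distribution over n outcomes, entropy is maximized by the uniform distribution.

Computing entropies:
H(A) = 2.1559 bits
H(B) = 1.3113 bits
H(C) = 2.3219 bits

The uniform distribution (where all probabilities equal 1/5) achieves the maximum entropy of log_2(5) = 2.3219 bits.

Distribution C has the highest entropy.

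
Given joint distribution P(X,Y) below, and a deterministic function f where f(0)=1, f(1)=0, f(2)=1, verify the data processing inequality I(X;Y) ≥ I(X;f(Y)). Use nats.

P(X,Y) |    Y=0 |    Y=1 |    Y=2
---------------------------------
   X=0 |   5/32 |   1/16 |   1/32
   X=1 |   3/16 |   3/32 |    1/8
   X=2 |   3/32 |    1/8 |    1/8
I(X;Y) = 0.0457, I(X;f(Y)) = 0.0088, inequality holds: 0.0457 ≥ 0.0088

Data Processing Inequality: For any Markov chain X → Y → Z, we have I(X;Y) ≥ I(X;Z).

Here Z = f(Y) is a deterministic function of Y, forming X → Y → Z.

Original I(X;Y) = 0.0457 nats

After applying f:
P(X,Z) where Z=f(Y):
- P(X,Z=0) = P(X,Y=1)
- P(X,Z=1) = P(X,Y=0) + P(X,Y=2)

I(X;Z) = I(X;f(Y)) = 0.0088 nats

Verification: 0.0457 ≥ 0.0088 ✓

Information cannot be created by processing; the function f can only lose information about X.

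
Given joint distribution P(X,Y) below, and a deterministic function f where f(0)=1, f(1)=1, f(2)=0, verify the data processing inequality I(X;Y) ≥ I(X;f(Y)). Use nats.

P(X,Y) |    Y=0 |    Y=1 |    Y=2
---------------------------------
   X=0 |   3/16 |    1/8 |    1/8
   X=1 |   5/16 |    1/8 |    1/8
I(X;Y) = 0.0080, I(X;f(Y)) = 0.0026, inequality holds: 0.0080 ≥ 0.0026

Data Processing Inequality: For any Markov chain X → Y → Z, we have I(X;Y) ≥ I(X;Z).

Here Z = f(Y) is a deterministic function of Y, forming X → Y → Z.

Original I(X;Y) = 0.0080 nats

After applying f:
P(X,Z) where Z=f(Y):
- P(X,Z=0) = P(X,Y=2)
- P(X,Z=1) = P(X,Y=0) + P(X,Y=1)

I(X;Z) = I(X;f(Y)) = 0.0026 nats

Verification: 0.0080 ≥ 0.0026 ✓

Information cannot be created by processing; the function f can only lose information about X.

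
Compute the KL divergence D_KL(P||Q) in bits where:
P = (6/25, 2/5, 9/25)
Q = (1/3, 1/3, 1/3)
0.0314 bits

KL divergence: D_KL(P||Q) = Σ p(x) log(p(x)/q(x))

Computing term by term:
  x=0: 6/25 × log_2[(6/25)/(1/3)] = 6/25 × -0.4739 = -0.1137
  x=1: 2/5 × log_2[(2/5)/(1/3)] = 2/5 × 0.2630 = 0.1052
  x=2: 9/25 × log_2[(9/25)/(1/3)] = 9/25 × 0.1110 = 0.0400

D_KL(P||Q) = 0.0314 bits

Note: KL divergence is always non-negative and equals 0 iff P = Q.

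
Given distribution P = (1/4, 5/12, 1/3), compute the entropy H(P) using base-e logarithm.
1.0776 nats

Shannon entropy is H(X) = -Σ p(x) log p(x).

For P = (1/4, 5/12, 1/3):
H = -1/4 × log_e(1/4) -5/12 × log_e(5/12) -1/3 × log_e(1/3)
H = 1.0776 nats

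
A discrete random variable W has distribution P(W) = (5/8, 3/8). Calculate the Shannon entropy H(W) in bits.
0.9544 bits

Shannon entropy is H(X) = -Σ p(x) log p(x).

For P = (5/8, 3/8):
H = -5/8 × log_2(5/8) -3/8 × log_2(3/8)
H = 0.9544 bits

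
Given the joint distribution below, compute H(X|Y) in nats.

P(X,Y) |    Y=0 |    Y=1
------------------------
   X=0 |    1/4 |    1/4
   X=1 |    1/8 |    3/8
0.6593 nats

Using the chain rule: H(X|Y) = H(X,Y) - H(Y)

First, compute H(X,Y) = 1.3209 nats

Marginal P(Y) = (3/8, 5/8)
H(Y) = 0.6616 nats

H(X|Y) = H(X,Y) - H(Y) = 1.3209 - 0.6616 = 0.6593 nats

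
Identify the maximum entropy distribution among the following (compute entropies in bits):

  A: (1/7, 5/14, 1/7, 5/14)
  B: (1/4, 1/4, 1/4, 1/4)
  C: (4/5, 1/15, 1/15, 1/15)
B

For a discrete distribution over n outcomes, entropy is maximized by the uniform distribution.

Computing entropies:
H(A) = 1.8631 bits
H(B) = 2.0000 bits
H(C) = 1.0389 bits

The uniform distribution (where all probabilities equal 1/4) achieves the maximum entropy of log_2(4) = 2.0000 bits.

Distribution B has the highest entropy.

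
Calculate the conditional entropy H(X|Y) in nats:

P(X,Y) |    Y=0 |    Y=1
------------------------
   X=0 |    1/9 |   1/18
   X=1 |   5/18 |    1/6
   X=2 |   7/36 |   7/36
1.0168 nats

Using the chain rule: H(X|Y) = H(X,Y) - H(Y)

First, compute H(X,Y) = 1.6960 nats

Marginal P(Y) = (7/12, 5/12)
H(Y) = 0.6792 nats

H(X|Y) = H(X,Y) - H(Y) = 1.6960 - 0.6792 = 1.0168 nats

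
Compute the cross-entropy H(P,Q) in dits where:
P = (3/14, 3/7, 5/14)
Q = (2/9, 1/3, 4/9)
0.4702 dits

Cross-entropy: H(P,Q) = -Σ p(x) log q(x)

Alternatively: H(P,Q) = H(P) + D_KL(P||Q)
H(P) = 0.4608 dits
D_KL(P||Q) = 0.0095 dits

H(P,Q) = 0.4608 + 0.0095 = 0.4702 dits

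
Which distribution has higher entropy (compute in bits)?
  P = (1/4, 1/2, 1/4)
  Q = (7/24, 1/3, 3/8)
Q

Computing entropies in bits:
H(P) = 1.5000
H(Q) = 1.5774

Distribution Q has higher entropy.

Intuition: The distribution closer to uniform (more spread out) has higher entropy.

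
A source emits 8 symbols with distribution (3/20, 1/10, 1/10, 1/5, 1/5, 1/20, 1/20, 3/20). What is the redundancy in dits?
0.0462 dits

Redundancy measures how far a source is from maximum entropy:
R = H_max - H(X)

Maximum entropy for 8 symbols: H_max = log_10(8) = 0.9031 dits
Actual entropy: H(X) = 0.8569 dits
Redundancy: R = 0.9031 - 0.8569 = 0.0462 dits

This redundancy represents potential for compression: the source could be compressed by 0.0462 dits per symbol.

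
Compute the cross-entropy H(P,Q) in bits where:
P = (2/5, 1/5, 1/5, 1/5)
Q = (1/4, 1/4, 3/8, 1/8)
2.0830 bits

Cross-entropy: H(P,Q) = -Σ p(x) log q(x)

Alternatively: H(P,Q) = H(P) + D_KL(P||Q)
H(P) = 1.9219 bits
D_KL(P||Q) = 0.1611 bits

H(P,Q) = 1.9219 + 0.1611 = 2.0830 bits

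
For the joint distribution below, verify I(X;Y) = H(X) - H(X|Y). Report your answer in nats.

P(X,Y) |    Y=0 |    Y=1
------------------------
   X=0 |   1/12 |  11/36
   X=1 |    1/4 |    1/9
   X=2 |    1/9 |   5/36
I(X;Y) = 0.0903 nats

Mutual information has multiple equivalent forms:
- I(X;Y) = H(X) - H(X|Y)
- I(X;Y) = H(Y) - H(Y|X)
- I(X;Y) = H(X) + H(Y) - H(X,Y)

Computing all quantities:
H(X) = 1.0817, H(Y) = 0.6870, H(X,Y) = 1.6784
H(X|Y) = 0.9914, H(Y|X) = 0.5967

Verification:
H(X) - H(X|Y) = 1.0817 - 0.9914 = 0.0903
H(Y) - H(Y|X) = 0.6870 - 0.5967 = 0.0903
H(X) + H(Y) - H(X,Y) = 1.0817 + 0.6870 - 1.6784 = 0.0903

All forms give I(X;Y) = 0.0903 nats. ✓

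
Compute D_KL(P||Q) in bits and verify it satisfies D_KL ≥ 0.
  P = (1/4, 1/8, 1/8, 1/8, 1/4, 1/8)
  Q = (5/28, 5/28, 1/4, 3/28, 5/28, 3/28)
0.1090 bits

KL divergence satisfies the Gibbs inequality: D_KL(P||Q) ≥ 0 for all distributions P, Q.

D_KL(P||Q) = Σ p(x) log(p(x)/q(x))
Term by term:
  x=0: 1/4 × log_2[(1/4)/(5/28)] = 0.1214
  x=1: 1/8 × log_2[(1/8)/(5/28)] = -0.0643
  x=2: 1/8 × log_2[(1/8)/(1/4)] = -0.1250
  x=3: 1/8 × log_2[(1/8)/(3/28)] = 0.0278
  x=4: 1/4 × log_2[(1/4)/(5/28)] = 0.1214
  x=5: 1/8 × log_2[(1/8)/(3/28)] = 0.0278
D_KL(P||Q) = 0.1090 bits

D_KL(P||Q) = 0.1090 ≥ 0 ✓

This non-negativity is a fundamental property: relative entropy cannot be negative because it measures how different Q is from P.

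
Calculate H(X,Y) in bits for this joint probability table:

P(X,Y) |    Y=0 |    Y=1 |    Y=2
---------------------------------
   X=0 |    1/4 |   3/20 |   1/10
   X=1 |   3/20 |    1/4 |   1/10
2.4855 bits

Joint entropy is H(X,Y) = -Σ_{x,y} p(x,y) log p(x,y).

Summing over all non-zero entries:
H(X,Y) = -[1/4·log_2(1/4) + 3/20·log_2(3/20) + 1/10·log_2(1/10) + 3/20·log_2(3/20) + 1/4·log_2(1/4) + 1/10·log_2(1/10)]
H(X,Y) = 2.4855 bits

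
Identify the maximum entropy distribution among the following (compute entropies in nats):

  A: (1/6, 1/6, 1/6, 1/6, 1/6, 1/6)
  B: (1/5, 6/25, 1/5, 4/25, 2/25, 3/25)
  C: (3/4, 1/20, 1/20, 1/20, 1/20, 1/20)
A

For a discrete distribution over n outcomes, entropy is maximized by the uniform distribution.

Computing entropies:
H(A) = 1.7918 nats
H(B) = 1.7360 nats
H(C) = 0.9647 nats

The uniform distribution (where all probabilities equal 1/6) achieves the maximum entropy of log_e(6) = 1.7918 nats.

Distribution A has the highest entropy.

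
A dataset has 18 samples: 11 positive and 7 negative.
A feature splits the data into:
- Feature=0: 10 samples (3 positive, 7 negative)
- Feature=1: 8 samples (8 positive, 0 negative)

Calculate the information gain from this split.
0.4745 bits

Information Gain = H(Y) - H(Y|Feature)

Before split:
P(positive) = 11/18 = 0.6111
H(Y) = 0.9641 bits

After split:
Feature=0: H = 0.8813 bits (weight = 10/18)
Feature=1: H = 0.0000 bits (weight = 8/18)
H(Y|Feature) = (10/18)×0.8813 + (8/18)×0.0000 = 0.4896 bits

Information Gain = 0.9641 - 0.4896 = 0.4745 bits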